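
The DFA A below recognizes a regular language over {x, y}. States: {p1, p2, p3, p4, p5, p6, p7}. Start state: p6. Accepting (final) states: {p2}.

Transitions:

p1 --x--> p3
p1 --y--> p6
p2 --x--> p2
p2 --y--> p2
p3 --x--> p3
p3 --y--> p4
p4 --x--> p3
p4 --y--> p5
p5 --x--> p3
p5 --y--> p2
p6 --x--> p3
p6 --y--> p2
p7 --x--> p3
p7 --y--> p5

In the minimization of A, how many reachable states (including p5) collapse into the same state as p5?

2

Reachable states from the start: {p2,p3,p4,p5,p6}. Unreachable: {p1,p7} — drop them.
Start with accepting vs non-accepting: {p2} | {p3,p4,p5,p6}.
Split {p3,p4,p5,p6} by δ(·,y) → {p3,p4} and {p5,p6}.
Split {p3,p4} by δ(·,y) → {p3} and {p4}.
Stable partition: {p2} | {p3} | {p5,p6} | {p4} — 4 equivalence classes.
The equivalence class containing p5 is {p5,p6}, of size 2.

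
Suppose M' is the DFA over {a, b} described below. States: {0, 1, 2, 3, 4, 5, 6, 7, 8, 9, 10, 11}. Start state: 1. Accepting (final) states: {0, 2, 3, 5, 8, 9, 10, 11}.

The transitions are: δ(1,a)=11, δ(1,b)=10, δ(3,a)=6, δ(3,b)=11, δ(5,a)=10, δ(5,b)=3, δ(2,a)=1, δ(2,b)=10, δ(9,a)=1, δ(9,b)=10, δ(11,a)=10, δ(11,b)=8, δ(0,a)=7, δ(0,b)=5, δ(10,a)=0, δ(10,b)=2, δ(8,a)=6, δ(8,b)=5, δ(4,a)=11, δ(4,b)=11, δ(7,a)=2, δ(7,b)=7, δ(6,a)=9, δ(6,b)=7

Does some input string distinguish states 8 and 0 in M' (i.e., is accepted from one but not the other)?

No

States {4} cannot be reached from the start state, so discard them.
Initial partition by acceptance: {0,2,3,5,8,9,10,11} | {1,6,7}.
Refine {0,2,3,5,8,9,10,11} on symbol a: members go to different blocks, giving {0,2,3,8,9} and {5,10,11}.
Refine {1,6,7} on symbol a: members go to different blocks, giving {6,7} and {1}.
On input a, block {0,2,3,8,9} splits into {0,3,8} and {2,9}.
On input a, block {5,10,11} splits into {5,11} and {10}.
Stable partition: {0,3,8} | {6,7} | {5,11} | {1} | {2,9} | {10} — 6 equivalence classes.
8 and 0 lie in the same block of the stable partition, so they are equivalent — no string distinguishes them.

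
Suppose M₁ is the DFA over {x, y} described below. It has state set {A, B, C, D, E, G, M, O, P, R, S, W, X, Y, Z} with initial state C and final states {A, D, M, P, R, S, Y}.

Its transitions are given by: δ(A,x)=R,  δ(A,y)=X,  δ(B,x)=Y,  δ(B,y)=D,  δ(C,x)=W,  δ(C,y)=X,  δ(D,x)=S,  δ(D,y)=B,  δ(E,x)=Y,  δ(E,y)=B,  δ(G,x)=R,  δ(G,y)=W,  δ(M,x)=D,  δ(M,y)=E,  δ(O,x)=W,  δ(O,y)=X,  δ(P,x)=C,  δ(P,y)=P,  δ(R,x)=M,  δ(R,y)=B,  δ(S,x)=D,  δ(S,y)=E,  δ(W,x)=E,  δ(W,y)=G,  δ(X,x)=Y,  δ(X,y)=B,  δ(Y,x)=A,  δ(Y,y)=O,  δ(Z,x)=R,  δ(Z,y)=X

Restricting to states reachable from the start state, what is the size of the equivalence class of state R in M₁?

2

First remove the unreachable states {P,Z}; 13 states remain.
P0 = {A,D,M,R,S,Y} | {B,C,E,G,O,W,X}.
On input x, block {B,C,E,G,O,W,X} splits into {B,E,G,X} and {C,O,W}.
Refine {A,D,M,R,S,Y} on symbol y: members go to different blocks, giving {A,D,M,R,S} and {Y}.
Refine {B,E,G,X} on symbol x: members go to different blocks, giving {B,E,X} and {G}.
Split {B,E,X} by δ(·,y) → {E,X} and {B}.
Refine {A,D,M,R,S} on symbol y: members go to different blocks, giving {A,M,S} and {D,R}.
On input x, block {C,O,W} splits into {C,O} and {W}.
The partition is now stable with 8 blocks: {A,M,S} | {E,X} | {C,O} | {Y} | {G} | {B} | {D,R} | {W}.
The equivalence class containing R is {D,R}, of size 2.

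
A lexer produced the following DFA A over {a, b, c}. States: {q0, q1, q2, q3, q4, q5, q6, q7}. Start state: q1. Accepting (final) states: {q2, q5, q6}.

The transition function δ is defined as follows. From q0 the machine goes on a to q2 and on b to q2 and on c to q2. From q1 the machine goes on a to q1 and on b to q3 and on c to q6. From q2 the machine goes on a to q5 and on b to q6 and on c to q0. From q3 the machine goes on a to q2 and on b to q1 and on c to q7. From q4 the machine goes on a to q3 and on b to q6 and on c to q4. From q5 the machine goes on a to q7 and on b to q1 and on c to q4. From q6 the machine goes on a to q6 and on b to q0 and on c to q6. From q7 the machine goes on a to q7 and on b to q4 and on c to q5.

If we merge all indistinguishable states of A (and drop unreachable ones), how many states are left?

All states are reachable from the start state.
Start with accepting vs non-accepting: {q2,q5,q6} | {q0,q1,q3,q4,q7}.
Split {q2,q5,q6} by δ(·,a) → {q2,q6} and {q5}.
Split {q2,q6} by δ(·,a) → {q2} and {q6}.
Refine {q0,q1,q3,q4,q7} on symbol a: members go to different blocks, giving {q1,q4,q7} and {q0,q3}.
Split {q1,q4,q7} by δ(·,a) → {q1,q7} and {q4}.
Split {q1,q7} by δ(·,b) → {q1} and {q7}.
Refine {q0,q3} on symbol b: members go to different blocks, giving {q0} and {q3}.
No further refinement is possible. Final partition (8 blocks): {q2} | {q1} | {q5} | {q6} | {q0} | {q4} | {q7} | {q3}.

8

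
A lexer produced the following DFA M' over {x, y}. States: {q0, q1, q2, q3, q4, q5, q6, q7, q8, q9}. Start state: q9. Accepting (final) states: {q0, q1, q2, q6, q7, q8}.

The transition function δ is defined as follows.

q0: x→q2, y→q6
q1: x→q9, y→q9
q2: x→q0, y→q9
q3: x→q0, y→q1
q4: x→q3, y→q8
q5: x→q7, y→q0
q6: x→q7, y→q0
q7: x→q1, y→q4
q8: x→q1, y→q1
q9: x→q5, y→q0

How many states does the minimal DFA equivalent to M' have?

P0 = {q0,q1,q2,q6,q7,q8} | {q3,q4,q5,q9}.
On input x, block {q0,q1,q2,q6,q7,q8} splits into {q0,q2,q6,q7,q8} and {q1}.
On input x, block {q0,q2,q6,q7,q8} splits into {q0,q2,q6} and {q7,q8}.
On input x, block {q0,q2,q6} splits into {q0,q2} and {q6}.
Split {q0,q2} by δ(·,y) → {q0} and {q2}.
On input x, block {q3,q4,q5,q9} splits into {q4,q9} and {q3} and {q5}.
Refine {q4,q9} on symbol x: members go to different blocks, giving {q4} and {q9}.
Refine {q7,q8} on symbol y: members go to different blocks, giving {q7} and {q8}.
Stable partition: {q0} | {q4} | {q1} | {q7} | {q6} | {q2} | {q3} | {q5} | {q9} | {q8} — 10 equivalence classes.

10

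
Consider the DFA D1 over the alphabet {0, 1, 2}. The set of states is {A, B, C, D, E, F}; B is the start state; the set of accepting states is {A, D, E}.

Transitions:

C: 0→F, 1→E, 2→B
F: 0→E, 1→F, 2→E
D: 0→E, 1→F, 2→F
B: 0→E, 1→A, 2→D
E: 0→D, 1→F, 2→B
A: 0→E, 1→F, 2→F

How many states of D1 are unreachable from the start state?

No path from B leads to C; the other 5 states are all reachable.

1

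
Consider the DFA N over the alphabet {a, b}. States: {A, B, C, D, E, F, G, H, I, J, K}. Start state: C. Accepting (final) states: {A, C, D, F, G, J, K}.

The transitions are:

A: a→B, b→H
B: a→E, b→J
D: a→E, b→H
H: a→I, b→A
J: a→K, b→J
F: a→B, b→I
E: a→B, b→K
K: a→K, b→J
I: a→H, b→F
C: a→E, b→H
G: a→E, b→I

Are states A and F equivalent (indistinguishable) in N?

Yes

Reachable states from the start: {A,B,C,E,F,H,I,J,K}. Unreachable: {D,G} — drop them.
Start with accepting vs non-accepting: {A,C,F,J,K} | {B,E,H,I}.
Split {A,C,F,J,K} by δ(·,a) → {A,C,F} and {J,K}.
Refine {B,E,H,I} on symbol b: members go to different blocks, giving {B,E} and {H,I}.
No further refinement is possible. Final partition (4 blocks): {A,C,F} | {B,E} | {J,K} | {H,I}.
A and F lie in the same block of the stable partition, so they are equivalent — no string distinguishes them.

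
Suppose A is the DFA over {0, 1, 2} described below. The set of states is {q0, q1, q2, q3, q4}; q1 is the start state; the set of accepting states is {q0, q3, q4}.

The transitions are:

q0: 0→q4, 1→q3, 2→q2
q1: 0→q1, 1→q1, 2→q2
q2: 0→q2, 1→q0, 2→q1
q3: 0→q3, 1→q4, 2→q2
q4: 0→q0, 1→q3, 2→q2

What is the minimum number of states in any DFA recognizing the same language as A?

All states are reachable from the start state.
Start with accepting vs non-accepting: {q0,q3,q4} | {q1,q2}.
On input 1, block {q1,q2} splits into {q1} and {q2}.
No further refinement is possible. Final partition (3 blocks): {q0,q3,q4} | {q1} | {q2}.

3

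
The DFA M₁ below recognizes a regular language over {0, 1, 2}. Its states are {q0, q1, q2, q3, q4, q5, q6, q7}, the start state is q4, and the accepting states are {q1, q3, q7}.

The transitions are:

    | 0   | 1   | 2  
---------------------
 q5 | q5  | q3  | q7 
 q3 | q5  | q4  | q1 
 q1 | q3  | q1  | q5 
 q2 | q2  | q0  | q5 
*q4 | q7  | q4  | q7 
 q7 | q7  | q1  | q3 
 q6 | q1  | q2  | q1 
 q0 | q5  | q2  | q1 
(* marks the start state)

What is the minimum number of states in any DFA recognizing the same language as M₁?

First remove the unreachable states {q0,q2,q6}; 5 states remain.
Initial partition by acceptance: {q1,q3,q7} | {q4,q5}.
On input 0, block {q1,q3,q7} splits into {q1,q7} and {q3}.
Refine {q1,q7} on symbol 0: members go to different blocks, giving {q1} and {q7}.
Refine {q4,q5} on symbol 0: members go to different blocks, giving {q4} and {q5}.
Stable partition: {q1} | {q4} | {q3} | {q7} | {q5} — 5 equivalence classes.

5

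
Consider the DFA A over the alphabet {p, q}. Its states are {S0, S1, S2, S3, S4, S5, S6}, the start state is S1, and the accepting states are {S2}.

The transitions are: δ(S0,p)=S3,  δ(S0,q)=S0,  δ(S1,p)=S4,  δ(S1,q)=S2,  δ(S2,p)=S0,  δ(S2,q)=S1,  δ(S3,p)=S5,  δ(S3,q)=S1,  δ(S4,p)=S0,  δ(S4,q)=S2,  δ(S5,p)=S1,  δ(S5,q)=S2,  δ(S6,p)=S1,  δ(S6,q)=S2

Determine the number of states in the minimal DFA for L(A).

First remove the unreachable states {S6}; 6 states remain.
Initial partition by acceptance: {S2} | {S0,S1,S3,S4,S5}.
On input q, block {S0,S1,S3,S4,S5} splits into {S1,S4,S5} and {S0,S3}.
On input p, block {S1,S4,S5} splits into {S1,S5} and {S4}.
Refine {S1,S5} on symbol p: members go to different blocks, giving {S1} and {S5}.
On input p, block {S0,S3} splits into {S0} and {S3}.
No further refinement is possible. Final partition (6 blocks): {S2} | {S1} | {S0} | {S4} | {S5} | {S3}.

6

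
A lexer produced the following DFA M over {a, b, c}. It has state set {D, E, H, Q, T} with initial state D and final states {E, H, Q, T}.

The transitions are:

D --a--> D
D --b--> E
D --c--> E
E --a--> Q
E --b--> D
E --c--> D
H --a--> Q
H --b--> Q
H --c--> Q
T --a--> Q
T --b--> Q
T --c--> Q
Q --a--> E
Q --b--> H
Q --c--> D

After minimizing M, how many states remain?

Reachable states from the start: {D,E,H,Q}. Unreachable: {T} — drop them.
Start with accepting vs non-accepting: {E,H,Q} | {D}.
Split {E,H,Q} by δ(·,b) → {H,Q} and {E}.
Split {H,Q} by δ(·,a) → {Q} and {H}.
No further refinement is possible. Final partition (4 blocks): {Q} | {D} | {E} | {H}.

4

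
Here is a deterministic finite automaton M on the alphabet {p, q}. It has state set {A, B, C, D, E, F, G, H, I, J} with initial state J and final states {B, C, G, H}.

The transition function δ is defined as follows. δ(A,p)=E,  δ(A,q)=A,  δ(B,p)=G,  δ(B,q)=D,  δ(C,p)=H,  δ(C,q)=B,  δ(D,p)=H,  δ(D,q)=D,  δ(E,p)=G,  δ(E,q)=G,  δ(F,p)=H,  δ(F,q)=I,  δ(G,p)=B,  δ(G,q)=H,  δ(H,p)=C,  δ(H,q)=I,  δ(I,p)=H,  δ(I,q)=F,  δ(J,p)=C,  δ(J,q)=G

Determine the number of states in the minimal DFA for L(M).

4

States {A,E} cannot be reached from the start state, so discard them.
P0 = {B,C,G,H} | {D,F,I,J}.
On input q, block {B,C,G,H} splits into {B,H} and {C,G}.
On input p, block {D,F,I,J} splits into {D,F,I} and {J}.
No further refinement is possible. Final partition (4 blocks): {B,H} | {D,F,I} | {C,G} | {J}.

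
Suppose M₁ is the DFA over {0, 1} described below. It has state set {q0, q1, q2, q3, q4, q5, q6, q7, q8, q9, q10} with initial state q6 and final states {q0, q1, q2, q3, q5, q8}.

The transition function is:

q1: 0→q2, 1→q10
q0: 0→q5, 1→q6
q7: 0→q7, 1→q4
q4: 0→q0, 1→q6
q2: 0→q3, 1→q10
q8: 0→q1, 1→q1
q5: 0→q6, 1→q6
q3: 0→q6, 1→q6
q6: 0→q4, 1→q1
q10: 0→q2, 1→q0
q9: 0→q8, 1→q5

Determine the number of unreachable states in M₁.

BFS from q6 reaches {q0, q1, q2, q3, q4, q5, q6, q10}; the 3 state(s) q7, q8, q9 are never visited.

3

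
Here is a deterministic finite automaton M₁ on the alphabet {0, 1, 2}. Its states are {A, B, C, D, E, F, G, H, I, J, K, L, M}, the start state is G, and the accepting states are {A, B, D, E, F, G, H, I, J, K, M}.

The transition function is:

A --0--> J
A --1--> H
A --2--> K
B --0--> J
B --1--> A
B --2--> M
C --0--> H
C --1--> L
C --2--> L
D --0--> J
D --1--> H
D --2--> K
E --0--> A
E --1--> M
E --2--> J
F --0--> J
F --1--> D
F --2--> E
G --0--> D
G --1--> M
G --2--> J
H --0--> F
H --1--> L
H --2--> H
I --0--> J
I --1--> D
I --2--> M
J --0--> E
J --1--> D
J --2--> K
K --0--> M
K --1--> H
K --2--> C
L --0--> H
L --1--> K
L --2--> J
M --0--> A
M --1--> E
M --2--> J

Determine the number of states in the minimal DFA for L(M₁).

8

Reachable states from the start: {A,C,D,E,F,G,H,J,K,L,M}. Unreachable: {B,I} — drop them.
Initial partition by acceptance: {A,D,E,F,G,H,J,K,M} | {C,L}.
On input 1, block {A,D,E,F,G,H,J,K,M} splits into {A,D,E,F,G,J,K,M} and {H}.
On input 1, block {A,D,E,F,G,J,K,M} splits into {E,F,G,J,M} and {A,D,K}.
On input 0, block {E,F,G,J,M} splits into {E,G,M} and {F,J}.
On input 1, block {C,L} splits into {C} and {L}.
On input 0, block {A,D,K} splits into {A,D} and {K}.
Split {F,J} by δ(·,0) → {F} and {J}.
No further refinement is possible. Final partition (8 blocks): {E,G,M} | {C} | {H} | {A,D} | {F} | {L} | {K} | {J}.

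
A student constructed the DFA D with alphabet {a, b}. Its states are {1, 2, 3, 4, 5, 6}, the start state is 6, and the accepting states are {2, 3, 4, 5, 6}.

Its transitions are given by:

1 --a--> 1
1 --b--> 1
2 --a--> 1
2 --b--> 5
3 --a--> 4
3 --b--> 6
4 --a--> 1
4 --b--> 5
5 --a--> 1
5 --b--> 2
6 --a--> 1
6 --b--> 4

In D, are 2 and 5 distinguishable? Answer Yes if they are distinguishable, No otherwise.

No

Reachable states from the start: {1,2,4,5,6}. Unreachable: {3} — drop them.
P0 = {2,4,5,6} | {1}.
The partition is now stable with 2 blocks: {2,4,5,6} | {1}.
2 and 5 lie in the same block of the stable partition, so they are equivalent — no string distinguishes them.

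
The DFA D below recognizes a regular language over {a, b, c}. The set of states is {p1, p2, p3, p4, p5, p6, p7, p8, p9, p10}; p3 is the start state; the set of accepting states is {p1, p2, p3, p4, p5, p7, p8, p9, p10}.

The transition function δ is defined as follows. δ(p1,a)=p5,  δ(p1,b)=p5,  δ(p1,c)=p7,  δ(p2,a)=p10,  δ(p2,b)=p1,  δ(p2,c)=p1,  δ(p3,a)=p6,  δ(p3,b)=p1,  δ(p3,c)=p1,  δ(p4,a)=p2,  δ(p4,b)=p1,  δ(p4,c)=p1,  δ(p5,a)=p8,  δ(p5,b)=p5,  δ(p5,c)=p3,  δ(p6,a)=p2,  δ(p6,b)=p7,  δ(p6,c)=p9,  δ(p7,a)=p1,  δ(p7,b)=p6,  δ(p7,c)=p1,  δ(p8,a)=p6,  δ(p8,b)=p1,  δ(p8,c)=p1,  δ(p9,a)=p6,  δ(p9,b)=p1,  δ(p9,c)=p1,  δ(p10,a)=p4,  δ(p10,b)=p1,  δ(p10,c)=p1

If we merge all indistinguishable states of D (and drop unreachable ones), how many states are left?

6

Initial partition by acceptance: {p1,p2,p3,p4,p5,p7,p8,p9,p10} | {p6}.
Refine {p1,p2,p3,p4,p5,p7,p8,p9,p10} on symbol a: members go to different blocks, giving {p1,p2,p4,p5,p7,p10} and {p3,p8,p9}.
Split {p1,p2,p4,p5,p7,p10} by δ(·,a) → {p1,p2,p4,p7,p10} and {p5}.
Split {p1,p2,p4,p7,p10} by δ(·,a) → {p2,p4,p7,p10} and {p1}.
Split {p2,p4,p7,p10} by δ(·,a) → {p2,p4,p10} and {p7}.
Stable partition: {p2,p4,p10} | {p6} | {p3,p8,p9} | {p5} | {p1} | {p7} — 6 equivalence classes.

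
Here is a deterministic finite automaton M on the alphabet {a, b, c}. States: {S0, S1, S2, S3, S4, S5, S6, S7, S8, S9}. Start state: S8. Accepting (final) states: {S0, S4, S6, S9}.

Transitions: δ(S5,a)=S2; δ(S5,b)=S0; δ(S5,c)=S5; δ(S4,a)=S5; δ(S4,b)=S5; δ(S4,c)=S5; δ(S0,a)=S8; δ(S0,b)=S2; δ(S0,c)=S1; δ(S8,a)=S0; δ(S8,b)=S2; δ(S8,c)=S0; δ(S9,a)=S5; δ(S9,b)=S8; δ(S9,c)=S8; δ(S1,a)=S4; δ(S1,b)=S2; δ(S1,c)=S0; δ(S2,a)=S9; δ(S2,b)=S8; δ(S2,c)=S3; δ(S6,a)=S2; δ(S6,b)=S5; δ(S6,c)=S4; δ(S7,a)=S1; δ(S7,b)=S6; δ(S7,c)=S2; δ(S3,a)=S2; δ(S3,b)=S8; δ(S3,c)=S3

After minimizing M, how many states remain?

8

Reachable states from the start: {S0,S1,S2,S3,S4,S5,S8,S9}. Unreachable: {S6,S7} — drop them.
Initial partition by acceptance: {S0,S4,S9} | {S1,S2,S3,S5,S8}.
Refine {S1,S2,S3,S5,S8} on symbol a: members go to different blocks, giving {S1,S2,S8} and {S3,S5}.
Refine {S0,S4,S9} on symbol a: members go to different blocks, giving {S4,S9} and {S0}.
Refine {S4,S9} on symbol b: members go to different blocks, giving {S4} and {S9}.
Refine {S1,S2,S8} on symbol a: members go to different blocks, giving {S1} and {S2} and {S8}.
On input b, block {S3,S5} splits into {S3} and {S5}.
The partition is now stable with 8 blocks: {S4} | {S1} | {S3} | {S0} | {S9} | {S2} | {S8} | {S5}.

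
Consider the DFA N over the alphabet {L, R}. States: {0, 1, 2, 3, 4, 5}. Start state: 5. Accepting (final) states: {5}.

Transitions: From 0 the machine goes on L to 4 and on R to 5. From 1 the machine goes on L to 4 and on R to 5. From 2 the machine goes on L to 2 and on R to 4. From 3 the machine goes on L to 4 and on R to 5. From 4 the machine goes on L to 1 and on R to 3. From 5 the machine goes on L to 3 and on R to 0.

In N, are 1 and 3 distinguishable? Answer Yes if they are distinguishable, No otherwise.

First remove the unreachable states {2}; 5 states remain.
Initial partition by acceptance: {5} | {0,1,3,4}.
On input R, block {0,1,3,4} splits into {0,1,3} and {4}.
Stable partition: {5} | {0,1,3} | {4} — 3 equivalence classes.
1 and 3 lie in the same block of the stable partition, so they are equivalent — no string distinguishes them.

No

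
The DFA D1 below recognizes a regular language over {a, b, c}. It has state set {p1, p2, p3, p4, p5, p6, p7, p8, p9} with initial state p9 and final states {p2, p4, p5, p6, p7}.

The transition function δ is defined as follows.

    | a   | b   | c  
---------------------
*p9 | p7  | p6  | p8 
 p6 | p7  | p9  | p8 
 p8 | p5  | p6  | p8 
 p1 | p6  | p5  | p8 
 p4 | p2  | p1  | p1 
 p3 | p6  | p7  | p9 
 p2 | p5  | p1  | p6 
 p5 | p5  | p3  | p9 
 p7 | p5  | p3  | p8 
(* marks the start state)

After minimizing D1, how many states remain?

States {p1,p2,p4} cannot be reached from the start state, so discard them.
Initial partition by acceptance: {p5,p6,p7} | {p3,p8,p9}.
The partition is now stable with 2 blocks: {p5,p6,p7} | {p3,p8,p9}.

2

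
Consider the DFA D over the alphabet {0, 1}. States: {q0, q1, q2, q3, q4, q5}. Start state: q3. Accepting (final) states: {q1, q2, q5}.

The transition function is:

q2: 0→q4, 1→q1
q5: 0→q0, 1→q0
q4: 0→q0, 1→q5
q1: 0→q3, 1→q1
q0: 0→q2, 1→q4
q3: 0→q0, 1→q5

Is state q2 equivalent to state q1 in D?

Every state is reachable, so we keep all 6.
Initial partition by acceptance: {q1,q2,q5} | {q0,q3,q4}.
On input 1, block {q1,q2,q5} splits into {q1,q2} and {q5}.
Split {q0,q3,q4} by δ(·,0) → {q3,q4} and {q0}.
No further refinement is possible. Final partition (4 blocks): {q1,q2} | {q3,q4} | {q5} | {q0}.
q2 and q1 lie in the same block of the stable partition, so they are equivalent — no string distinguishes them.

Yes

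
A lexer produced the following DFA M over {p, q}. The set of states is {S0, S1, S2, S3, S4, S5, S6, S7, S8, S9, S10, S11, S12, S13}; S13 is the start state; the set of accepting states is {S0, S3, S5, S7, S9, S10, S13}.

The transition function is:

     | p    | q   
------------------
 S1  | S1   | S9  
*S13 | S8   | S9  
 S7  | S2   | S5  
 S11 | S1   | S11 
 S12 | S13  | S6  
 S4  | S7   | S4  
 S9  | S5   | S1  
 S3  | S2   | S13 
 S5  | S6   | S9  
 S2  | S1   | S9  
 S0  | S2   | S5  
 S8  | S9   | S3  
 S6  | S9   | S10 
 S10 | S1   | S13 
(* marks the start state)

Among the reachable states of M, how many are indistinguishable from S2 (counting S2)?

2

Reachable states from the start: {S1,S2,S3,S5,S6,S8,S9,S10,S13}. Unreachable: {S0,S4,S7,S11,S12} — drop them.
Start with accepting vs non-accepting: {S3,S5,S9,S10,S13} | {S1,S2,S6,S8}.
Split {S3,S5,S9,S10,S13} by δ(·,p) → {S3,S5,S10,S13} and {S9}.
On input q, block {S3,S5,S10,S13} splits into {S3,S10} and {S5,S13}.
Split {S1,S2,S6,S8} by δ(·,p) → {S1,S2} and {S6,S8}.
The partition is now stable with 5 blocks: {S3,S10} | {S1,S2} | {S9} | {S5,S13} | {S6,S8}.
The equivalence class containing S2 is {S1,S2}, of size 2.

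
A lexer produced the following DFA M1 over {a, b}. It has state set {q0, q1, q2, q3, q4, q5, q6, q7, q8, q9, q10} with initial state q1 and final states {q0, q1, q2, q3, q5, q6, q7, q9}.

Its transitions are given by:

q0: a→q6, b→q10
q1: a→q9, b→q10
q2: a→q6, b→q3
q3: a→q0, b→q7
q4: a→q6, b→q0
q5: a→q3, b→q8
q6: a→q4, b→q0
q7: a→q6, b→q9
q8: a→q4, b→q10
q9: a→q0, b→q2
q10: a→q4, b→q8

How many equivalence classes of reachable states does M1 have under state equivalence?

Reachable states from the start: {q0,q1,q2,q3,q4,q6,q7,q8,q9,q10}. Unreachable: {q5} — drop them.
Initial partition by acceptance: {q0,q1,q2,q3,q6,q7,q9} | {q4,q8,q10}.
Split {q0,q1,q2,q3,q6,q7,q9} by δ(·,a) → {q0,q1,q2,q3,q7,q9} and {q6}.
On input a, block {q0,q1,q2,q3,q7,q9} splits into {q0,q2,q7} and {q1,q3,q9}.
On input b, block {q0,q2,q7} splits into {q2,q7} and {q0}.
Split {q4,q8,q10} by δ(·,a) → {q8,q10} and {q4}.
Refine {q1,q3,q9} on symbol a: members go to different blocks, giving {q3,q9} and {q1}.
The partition is now stable with 7 blocks: {q2,q7} | {q8,q10} | {q6} | {q3,q9} | {q0} | {q4} | {q1}.

7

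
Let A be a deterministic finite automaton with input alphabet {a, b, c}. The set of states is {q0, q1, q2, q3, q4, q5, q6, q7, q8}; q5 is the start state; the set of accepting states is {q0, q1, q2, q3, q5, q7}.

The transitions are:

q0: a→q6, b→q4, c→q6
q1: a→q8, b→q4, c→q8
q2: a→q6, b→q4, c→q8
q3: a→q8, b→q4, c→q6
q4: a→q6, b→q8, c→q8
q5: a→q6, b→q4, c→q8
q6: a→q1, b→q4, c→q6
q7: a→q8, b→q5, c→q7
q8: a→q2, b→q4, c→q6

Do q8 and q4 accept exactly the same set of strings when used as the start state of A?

No

Reachable states from the start: {q1,q2,q4,q5,q6,q8}. Unreachable: {q0,q3,q7} — drop them.
Initial partition by acceptance: {q1,q2,q5} | {q4,q6,q8}.
Split {q4,q6,q8} by δ(·,a) → {q6,q8} and {q4}.
Stable partition: {q1,q2,q5} | {q6,q8} | {q4} — 3 equivalence classes.
q8 and q4 end up in different blocks, so they are distinguishable. For instance, the string 'a' is accepted from only q8.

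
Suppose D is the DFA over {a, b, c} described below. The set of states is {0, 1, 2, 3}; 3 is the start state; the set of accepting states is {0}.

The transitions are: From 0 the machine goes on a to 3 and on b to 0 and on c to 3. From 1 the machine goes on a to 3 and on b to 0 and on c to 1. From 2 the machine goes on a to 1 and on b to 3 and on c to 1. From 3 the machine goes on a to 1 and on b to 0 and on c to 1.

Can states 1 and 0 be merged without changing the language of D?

First remove the unreachable states {2}; 3 states remain.
P0 = {0} | {1,3}.
The partition is now stable with 2 blocks: {0} | {1,3}.
1 and 0 end up in different blocks, so they are distinguishable. For instance, the string 'ε' is accepted from only 0.

No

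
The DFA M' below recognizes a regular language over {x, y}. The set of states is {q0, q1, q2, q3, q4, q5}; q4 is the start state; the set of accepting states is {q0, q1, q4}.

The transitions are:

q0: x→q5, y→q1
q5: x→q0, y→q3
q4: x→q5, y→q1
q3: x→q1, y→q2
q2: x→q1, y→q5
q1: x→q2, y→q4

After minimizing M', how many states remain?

Every state is reachable, so we keep all 6.
Start with accepting vs non-accepting: {q0,q1,q4} | {q2,q3,q5}.
Stable partition: {q0,q1,q4} | {q2,q3,q5} — 2 equivalence classes.

2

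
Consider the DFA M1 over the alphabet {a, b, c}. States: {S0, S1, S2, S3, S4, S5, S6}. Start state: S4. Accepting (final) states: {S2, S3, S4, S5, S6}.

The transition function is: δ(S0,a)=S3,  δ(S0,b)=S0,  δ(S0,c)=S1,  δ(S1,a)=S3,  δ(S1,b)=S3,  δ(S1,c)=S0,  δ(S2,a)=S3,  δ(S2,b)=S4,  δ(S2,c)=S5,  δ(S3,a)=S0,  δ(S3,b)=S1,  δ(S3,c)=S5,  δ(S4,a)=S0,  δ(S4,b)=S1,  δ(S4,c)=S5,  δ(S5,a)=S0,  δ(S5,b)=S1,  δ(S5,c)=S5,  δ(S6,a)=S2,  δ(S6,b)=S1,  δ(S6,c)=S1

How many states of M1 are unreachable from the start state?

2

BFS from S4 reaches {S0, S1, S3, S4, S5}; the 2 state(s) S2, S6 are never visited.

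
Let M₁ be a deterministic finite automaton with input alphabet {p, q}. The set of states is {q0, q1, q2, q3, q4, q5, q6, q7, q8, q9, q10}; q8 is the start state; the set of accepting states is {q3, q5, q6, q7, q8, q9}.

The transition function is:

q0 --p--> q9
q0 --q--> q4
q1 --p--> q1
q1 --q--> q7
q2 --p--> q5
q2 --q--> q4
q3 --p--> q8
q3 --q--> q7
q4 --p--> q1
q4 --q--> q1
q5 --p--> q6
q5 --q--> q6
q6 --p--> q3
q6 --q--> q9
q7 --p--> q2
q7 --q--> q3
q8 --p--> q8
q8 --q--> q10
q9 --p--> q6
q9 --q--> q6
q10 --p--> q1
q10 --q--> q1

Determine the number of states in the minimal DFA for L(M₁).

8

First remove the unreachable states {q0}; 10 states remain.
Start with accepting vs non-accepting: {q3,q5,q6,q7,q8,q9} | {q1,q2,q4,q10}.
Refine {q3,q5,q6,q7,q8,q9} on symbol p: members go to different blocks, giving {q3,q5,q6,q8,q9} and {q7}.
Refine {q3,q5,q6,q8,q9} on symbol q: members go to different blocks, giving {q5,q6,q9} and {q3} and {q8}.
Refine {q5,q6,q9} on symbol p: members go to different blocks, giving {q5,q9} and {q6}.
Refine {q1,q2,q4,q10} on symbol p: members go to different blocks, giving {q1,q4,q10} and {q2}.
Split {q1,q4,q10} by δ(·,q) → {q4,q10} and {q1}.
No further refinement is possible. Final partition (8 blocks): {q5,q9} | {q4,q10} | {q7} | {q3} | {q8} | {q6} | {q2} | {q1}.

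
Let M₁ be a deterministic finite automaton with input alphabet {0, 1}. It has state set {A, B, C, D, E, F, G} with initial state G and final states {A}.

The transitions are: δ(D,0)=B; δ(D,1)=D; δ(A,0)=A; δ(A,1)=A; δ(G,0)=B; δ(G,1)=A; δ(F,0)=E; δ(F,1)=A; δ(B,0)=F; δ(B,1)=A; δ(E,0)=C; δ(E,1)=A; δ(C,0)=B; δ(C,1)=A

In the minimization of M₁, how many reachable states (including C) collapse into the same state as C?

5

First remove the unreachable states {D}; 6 states remain.
Start with accepting vs non-accepting: {A} | {B,C,E,F,G}.
Stable partition: {A} | {B,C,E,F,G} — 2 equivalence classes.
State C belongs to the block {B,C,E,F,G}, which has 5 states.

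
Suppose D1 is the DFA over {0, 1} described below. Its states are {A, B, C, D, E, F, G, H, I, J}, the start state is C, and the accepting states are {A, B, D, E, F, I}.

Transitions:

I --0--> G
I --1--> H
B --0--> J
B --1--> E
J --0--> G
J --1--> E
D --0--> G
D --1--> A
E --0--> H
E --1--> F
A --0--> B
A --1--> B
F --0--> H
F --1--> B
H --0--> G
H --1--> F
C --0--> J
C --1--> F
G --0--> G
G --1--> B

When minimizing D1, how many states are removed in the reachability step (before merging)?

BFS from C reaches {B, C, E, F, G, H, J}; the 3 state(s) A, D, I are never visited.

3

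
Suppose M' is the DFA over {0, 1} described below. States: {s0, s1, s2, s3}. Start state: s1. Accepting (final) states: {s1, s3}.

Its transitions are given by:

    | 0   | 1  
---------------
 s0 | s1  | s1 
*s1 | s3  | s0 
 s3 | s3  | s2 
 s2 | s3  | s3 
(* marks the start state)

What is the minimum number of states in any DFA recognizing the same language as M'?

P0 = {s1,s3} | {s0,s2}.
The partition is now stable with 2 blocks: {s1,s3} | {s0,s2}.

2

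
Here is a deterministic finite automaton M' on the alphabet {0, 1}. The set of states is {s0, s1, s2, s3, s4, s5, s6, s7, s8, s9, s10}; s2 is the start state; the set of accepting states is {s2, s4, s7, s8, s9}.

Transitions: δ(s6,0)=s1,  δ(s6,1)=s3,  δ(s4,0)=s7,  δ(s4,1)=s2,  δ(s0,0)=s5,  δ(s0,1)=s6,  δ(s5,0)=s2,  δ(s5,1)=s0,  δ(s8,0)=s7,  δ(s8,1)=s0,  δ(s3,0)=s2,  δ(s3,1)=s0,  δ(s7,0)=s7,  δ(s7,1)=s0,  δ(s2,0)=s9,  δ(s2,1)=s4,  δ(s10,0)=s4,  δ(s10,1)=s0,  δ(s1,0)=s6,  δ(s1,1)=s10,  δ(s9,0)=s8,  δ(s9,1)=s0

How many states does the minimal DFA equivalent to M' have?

5

P0 = {s2,s4,s7,s8,s9} | {s0,s1,s3,s5,s6,s10}.
On input 1, block {s2,s4,s7,s8,s9} splits into {s7,s8,s9} and {s2,s4}.
On input 0, block {s0,s1,s3,s5,s6,s10} splits into {s0,s1,s6} and {s3,s5,s10}.
On input 0, block {s0,s1,s6} splits into {s1,s6} and {s0}.
Stable partition: {s7,s8,s9} | {s1,s6} | {s2,s4} | {s3,s5,s10} | {s0} — 5 equivalence classes.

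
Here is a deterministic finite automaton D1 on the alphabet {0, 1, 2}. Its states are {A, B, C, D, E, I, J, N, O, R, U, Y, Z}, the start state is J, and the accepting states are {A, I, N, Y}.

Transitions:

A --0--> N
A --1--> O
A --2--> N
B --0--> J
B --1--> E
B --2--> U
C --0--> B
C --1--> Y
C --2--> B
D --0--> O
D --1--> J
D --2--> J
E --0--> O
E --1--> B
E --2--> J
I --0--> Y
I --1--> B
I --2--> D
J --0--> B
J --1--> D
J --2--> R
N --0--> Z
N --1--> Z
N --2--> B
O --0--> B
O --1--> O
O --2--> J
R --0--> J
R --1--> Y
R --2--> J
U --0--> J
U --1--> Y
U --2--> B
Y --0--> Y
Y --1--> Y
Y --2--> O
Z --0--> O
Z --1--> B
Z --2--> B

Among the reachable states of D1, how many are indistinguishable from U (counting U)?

First remove the unreachable states {A,C,I,N,Z}; 8 states remain.
P0 = {Y} | {B,D,E,J,O,R,U}.
Refine {B,D,E,J,O,R,U} on symbol 1: members go to different blocks, giving {B,D,E,J,O} and {R,U}.
On input 2, block {B,D,E,J,O} splits into {D,E,O} and {B,J}.
On input 0, block {D,E,O} splits into {D,E} and {O}.
The partition is now stable with 5 blocks: {Y} | {D,E} | {R,U} | {B,J} | {O}.
The equivalence class containing U is {R,U}, of size 2.

2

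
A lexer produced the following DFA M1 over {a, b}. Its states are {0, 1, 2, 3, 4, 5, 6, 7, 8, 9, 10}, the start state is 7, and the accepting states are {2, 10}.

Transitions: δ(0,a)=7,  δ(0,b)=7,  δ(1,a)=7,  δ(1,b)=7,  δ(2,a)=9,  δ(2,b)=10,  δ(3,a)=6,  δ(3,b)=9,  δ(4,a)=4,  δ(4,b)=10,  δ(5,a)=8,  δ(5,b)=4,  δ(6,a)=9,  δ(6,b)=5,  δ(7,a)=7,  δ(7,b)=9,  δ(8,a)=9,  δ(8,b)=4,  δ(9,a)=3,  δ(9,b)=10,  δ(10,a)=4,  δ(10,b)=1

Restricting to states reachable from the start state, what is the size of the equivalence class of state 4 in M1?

1

Reachable states from the start: {1,3,4,5,6,7,8,9,10}. Unreachable: {0,2} — drop them.
P0 = {10} | {1,3,4,5,6,7,8,9}.
On input b, block {1,3,4,5,6,7,8,9} splits into {1,3,5,6,7,8} and {4,9}.
Split {1,3,5,6,7,8} by δ(·,a) → {1,3,5,7} and {6,8}.
Split {1,3,5,7} by δ(·,a) → {1,7} and {3,5}.
Split {1,7} by δ(·,b) → {1} and {7}.
Split {4,9} by δ(·,a) → {4} and {9}.
Split {6,8} by δ(·,b) → {6} and {8}.
Split {3,5} by δ(·,a) → {3} and {5}.
Stable partition: {10} | {1} | {4} | {6} | {3} | {7} | {9} | {8} | {5} — 9 equivalence classes.
The equivalence class containing 4 is {4}, of size 1.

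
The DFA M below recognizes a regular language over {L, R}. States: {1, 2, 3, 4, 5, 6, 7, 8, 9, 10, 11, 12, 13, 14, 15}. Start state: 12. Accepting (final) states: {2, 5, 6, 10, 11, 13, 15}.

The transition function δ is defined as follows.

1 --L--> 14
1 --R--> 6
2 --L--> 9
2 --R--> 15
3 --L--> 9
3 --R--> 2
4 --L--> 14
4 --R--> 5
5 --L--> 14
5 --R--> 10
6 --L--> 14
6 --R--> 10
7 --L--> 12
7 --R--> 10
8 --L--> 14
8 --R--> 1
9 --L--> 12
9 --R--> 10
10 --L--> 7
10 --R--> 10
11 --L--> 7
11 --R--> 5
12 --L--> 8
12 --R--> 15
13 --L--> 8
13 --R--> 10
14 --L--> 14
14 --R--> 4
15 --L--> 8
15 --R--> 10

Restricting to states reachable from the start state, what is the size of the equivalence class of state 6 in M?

3

First remove the unreachable states {2,3,9,11,13}; 10 states remain.
Initial partition by acceptance: {5,6,10,15} | {1,4,7,8,12,14}.
Refine {1,4,7,8,12,14} on symbol R: members go to different blocks, giving {1,4,7,12} and {8,14}.
Split {5,6,10,15} by δ(·,L) → {5,6,15} and {10}.
Split {1,4,7,12} by δ(·,L) → {1,4,12} and {7}.
The partition is now stable with 5 blocks: {5,6,15} | {1,4,12} | {8,14} | {10} | {7}.
State 6 belongs to the block {5,6,15}, which has 3 states.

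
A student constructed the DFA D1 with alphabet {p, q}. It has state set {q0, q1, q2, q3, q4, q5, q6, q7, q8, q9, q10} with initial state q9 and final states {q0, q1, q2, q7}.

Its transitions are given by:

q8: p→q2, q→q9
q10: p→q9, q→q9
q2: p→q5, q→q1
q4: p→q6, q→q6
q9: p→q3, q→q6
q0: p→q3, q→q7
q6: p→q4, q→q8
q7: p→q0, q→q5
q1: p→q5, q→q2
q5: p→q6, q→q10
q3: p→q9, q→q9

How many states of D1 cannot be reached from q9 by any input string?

2

No path from q9 leads to q0, q7; the other 9 states are all reachable.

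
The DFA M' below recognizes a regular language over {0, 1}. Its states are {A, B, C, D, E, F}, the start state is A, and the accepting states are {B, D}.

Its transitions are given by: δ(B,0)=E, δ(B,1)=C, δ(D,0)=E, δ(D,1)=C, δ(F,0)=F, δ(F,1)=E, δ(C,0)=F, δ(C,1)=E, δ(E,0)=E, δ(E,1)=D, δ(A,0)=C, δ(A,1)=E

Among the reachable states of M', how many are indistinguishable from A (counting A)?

First remove the unreachable states {B}; 5 states remain.
Start with accepting vs non-accepting: {D} | {A,C,E,F}.
Split {A,C,E,F} by δ(·,1) → {A,C,F} and {E}.
No further refinement is possible. Final partition (3 blocks): {D} | {A,C,F} | {E}.
State A belongs to the block {A,C,F}, which has 3 states.

3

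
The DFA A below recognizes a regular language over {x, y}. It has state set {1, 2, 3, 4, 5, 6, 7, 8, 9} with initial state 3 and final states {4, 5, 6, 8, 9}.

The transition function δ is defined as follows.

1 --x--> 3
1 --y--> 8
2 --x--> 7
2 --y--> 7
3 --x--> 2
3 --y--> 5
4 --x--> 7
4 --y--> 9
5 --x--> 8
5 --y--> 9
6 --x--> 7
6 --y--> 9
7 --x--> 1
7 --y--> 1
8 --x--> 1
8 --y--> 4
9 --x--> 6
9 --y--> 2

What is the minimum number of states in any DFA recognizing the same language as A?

Start with accepting vs non-accepting: {4,5,6,8,9} | {1,2,3,7}.
Split {4,5,6,8,9} by δ(·,x) → {4,6,8} and {5,9}.
On input y, block {4,6,8} splits into {4,6} and {8}.
Refine {1,2,3,7} on symbol y: members go to different blocks, giving {2,7} and {1} and {3}.
Refine {2,7} on symbol x: members go to different blocks, giving {2} and {7}.
On input x, block {5,9} splits into {5} and {9}.
Stable partition: {4,6} | {2} | {5} | {8} | {1} | {3} | {7} | {9} — 8 equivalence classes.

8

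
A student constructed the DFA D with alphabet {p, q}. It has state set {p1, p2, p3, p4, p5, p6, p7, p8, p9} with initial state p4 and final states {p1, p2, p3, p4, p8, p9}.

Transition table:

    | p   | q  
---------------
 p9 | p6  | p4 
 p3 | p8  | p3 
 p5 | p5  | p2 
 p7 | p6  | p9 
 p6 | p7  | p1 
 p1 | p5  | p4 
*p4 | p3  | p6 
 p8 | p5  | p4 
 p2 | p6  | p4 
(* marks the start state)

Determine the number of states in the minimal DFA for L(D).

Initial partition by acceptance: {p1,p2,p3,p4,p8,p9} | {p5,p6,p7}.
Split {p1,p2,p3,p4,p8,p9} by δ(·,p) → {p1,p2,p8,p9} and {p3,p4}.
Refine {p3,p4} on symbol p: members go to different blocks, giving {p3} and {p4}.
Stable partition: {p1,p2,p8,p9} | {p5,p6,p7} | {p3} | {p4} — 4 equivalence classes.

4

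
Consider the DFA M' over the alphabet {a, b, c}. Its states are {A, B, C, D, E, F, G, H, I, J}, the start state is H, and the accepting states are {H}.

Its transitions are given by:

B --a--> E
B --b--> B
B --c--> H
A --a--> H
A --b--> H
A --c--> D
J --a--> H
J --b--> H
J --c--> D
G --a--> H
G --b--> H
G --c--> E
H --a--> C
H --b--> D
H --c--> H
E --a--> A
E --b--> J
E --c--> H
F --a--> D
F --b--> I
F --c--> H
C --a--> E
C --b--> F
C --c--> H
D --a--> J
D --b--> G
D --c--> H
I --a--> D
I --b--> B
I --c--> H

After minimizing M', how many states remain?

Start with accepting vs non-accepting: {H} | {A,B,C,D,E,F,G,I,J}.
Refine {A,B,C,D,E,F,G,I,J} on symbol a: members go to different blocks, giving {B,C,D,E,F,I} and {A,G,J}.
On input a, block {B,C,D,E,F,I} splits into {B,C,F,I} and {D,E}.
The partition is now stable with 4 blocks: {H} | {B,C,F,I} | {A,G,J} | {D,E}.

4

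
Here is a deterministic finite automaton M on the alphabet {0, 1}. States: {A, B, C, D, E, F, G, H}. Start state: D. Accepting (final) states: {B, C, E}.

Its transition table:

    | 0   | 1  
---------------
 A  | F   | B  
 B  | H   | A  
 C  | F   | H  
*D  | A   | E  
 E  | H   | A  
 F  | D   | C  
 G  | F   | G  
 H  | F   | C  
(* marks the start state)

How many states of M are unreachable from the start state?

1

Starting at D and following transitions, the reachable set is {A, B, C, D, E, F, H}. That leaves G unreachable — 1 in total.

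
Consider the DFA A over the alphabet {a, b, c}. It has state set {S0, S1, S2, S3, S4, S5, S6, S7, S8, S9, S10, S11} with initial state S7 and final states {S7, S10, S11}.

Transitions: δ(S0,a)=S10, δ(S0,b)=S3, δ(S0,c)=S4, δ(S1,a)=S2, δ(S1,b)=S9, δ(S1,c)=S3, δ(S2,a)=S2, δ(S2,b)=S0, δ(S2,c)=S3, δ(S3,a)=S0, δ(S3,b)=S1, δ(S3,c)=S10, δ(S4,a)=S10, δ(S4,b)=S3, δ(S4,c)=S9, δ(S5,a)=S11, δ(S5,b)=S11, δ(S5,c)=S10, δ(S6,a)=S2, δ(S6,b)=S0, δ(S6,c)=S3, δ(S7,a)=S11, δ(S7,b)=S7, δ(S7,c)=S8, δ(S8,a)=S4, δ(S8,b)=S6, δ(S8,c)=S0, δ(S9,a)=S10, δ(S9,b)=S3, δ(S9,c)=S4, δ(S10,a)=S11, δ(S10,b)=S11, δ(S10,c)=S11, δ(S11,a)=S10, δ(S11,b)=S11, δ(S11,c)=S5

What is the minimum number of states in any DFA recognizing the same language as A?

8

Start with accepting vs non-accepting: {S7,S10,S11} | {S0,S1,S2,S3,S4,S5,S6,S8,S9}.
On input c, block {S7,S10,S11} splits into {S7,S11} and {S10}.
Split {S7,S11} by δ(·,a) → {S7} and {S11}.
Refine {S0,S1,S2,S3,S4,S5,S6,S8,S9} on symbol a: members go to different blocks, giving {S1,S2,S3,S6,S8} and {S0,S4,S9} and {S5}.
On input a, block {S1,S2,S3,S6,S8} splits into {S1,S2,S6} and {S3,S8}.
Split {S3,S8} by δ(·,c) → {S3} and {S8}.
The partition is now stable with 8 blocks: {S7} | {S1,S2,S6} | {S10} | {S11} | {S0,S4,S9} | {S5} | {S3} | {S8}.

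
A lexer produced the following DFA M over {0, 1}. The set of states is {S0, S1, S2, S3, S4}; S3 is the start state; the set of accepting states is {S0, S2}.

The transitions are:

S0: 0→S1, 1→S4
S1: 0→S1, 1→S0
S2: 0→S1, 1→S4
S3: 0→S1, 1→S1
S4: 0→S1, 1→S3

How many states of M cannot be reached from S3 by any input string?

Starting at S3 and following transitions, the reachable set is {S0, S1, S3, S4}. That leaves S2 unreachable — 1 in total.

1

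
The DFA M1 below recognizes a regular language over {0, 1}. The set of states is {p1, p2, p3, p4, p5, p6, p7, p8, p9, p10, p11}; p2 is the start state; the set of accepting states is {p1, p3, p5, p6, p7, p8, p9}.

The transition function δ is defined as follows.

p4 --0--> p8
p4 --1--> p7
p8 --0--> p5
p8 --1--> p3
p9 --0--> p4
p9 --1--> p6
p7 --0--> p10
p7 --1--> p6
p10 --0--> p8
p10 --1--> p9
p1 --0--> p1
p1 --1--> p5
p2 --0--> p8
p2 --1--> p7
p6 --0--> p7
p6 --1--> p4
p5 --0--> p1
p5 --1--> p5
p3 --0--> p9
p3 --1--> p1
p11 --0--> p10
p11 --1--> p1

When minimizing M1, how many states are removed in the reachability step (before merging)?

1

BFS from p2 reaches {p1, p2, p3, p4, p5, p6, p7, p8, p9, p10}; the 1 state(s) p11 are never visited.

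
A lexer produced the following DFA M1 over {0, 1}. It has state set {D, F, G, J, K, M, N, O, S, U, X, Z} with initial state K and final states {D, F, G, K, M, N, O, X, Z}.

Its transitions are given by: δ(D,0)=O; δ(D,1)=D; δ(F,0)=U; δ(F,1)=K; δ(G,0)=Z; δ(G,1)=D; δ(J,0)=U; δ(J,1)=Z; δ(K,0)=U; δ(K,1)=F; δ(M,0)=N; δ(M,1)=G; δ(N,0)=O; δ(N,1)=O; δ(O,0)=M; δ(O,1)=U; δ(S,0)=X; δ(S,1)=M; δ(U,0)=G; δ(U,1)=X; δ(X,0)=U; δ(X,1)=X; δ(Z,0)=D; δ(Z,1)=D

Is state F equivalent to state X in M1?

States {J,S} cannot be reached from the start state, so discard them.
Start with accepting vs non-accepting: {D,F,G,K,M,N,O,X,Z} | {U}.
Refine {D,F,G,K,M,N,O,X,Z} on symbol 0: members go to different blocks, giving {D,G,M,N,O,Z} and {F,K,X}.
Refine {D,G,M,N,O,Z} on symbol 1: members go to different blocks, giving {D,G,M,N,Z} and {O}.
Split {D,G,M,N,Z} by δ(·,0) → {G,M,Z} and {D,N}.
On input 0, block {G,M,Z} splits into {M,Z} and {G}.
On input 1, block {M,Z} splits into {M} and {Z}.
Split {D,N} by δ(·,1) → {N} and {D}.
Stable partition: {M} | {U} | {F,K,X} | {O} | {N} | {G} | {Z} | {D} — 8 equivalence classes.
F and X lie in the same block of the stable partition, so they are equivalent — no string distinguishes them.

Yes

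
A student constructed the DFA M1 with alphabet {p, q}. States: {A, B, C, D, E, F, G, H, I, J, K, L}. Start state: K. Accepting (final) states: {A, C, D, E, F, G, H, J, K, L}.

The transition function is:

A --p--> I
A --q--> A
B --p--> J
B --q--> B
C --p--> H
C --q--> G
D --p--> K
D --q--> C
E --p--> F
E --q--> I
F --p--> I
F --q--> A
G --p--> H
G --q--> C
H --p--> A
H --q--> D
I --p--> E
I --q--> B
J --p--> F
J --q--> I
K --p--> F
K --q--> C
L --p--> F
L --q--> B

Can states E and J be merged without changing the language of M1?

Yes

States {L} cannot be reached from the start state, so discard them.
P0 = {A,C,D,E,F,G,H,J,K} | {B,I}.
On input p, block {A,C,D,E,F,G,H,J,K} splits into {C,D,E,G,H,J,K} and {A,F}.
Split {C,D,E,G,H,J,K} by δ(·,p) → {E,H,J,K} and {C,D,G}.
On input q, block {E,H,J,K} splits into {E,J} and {H,K}.
Stable partition: {E,J} | {B,I} | {A,F} | {C,D,G} | {H,K} — 5 equivalence classes.
E and J lie in the same block of the stable partition, so they are equivalent — no string distinguishes them.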